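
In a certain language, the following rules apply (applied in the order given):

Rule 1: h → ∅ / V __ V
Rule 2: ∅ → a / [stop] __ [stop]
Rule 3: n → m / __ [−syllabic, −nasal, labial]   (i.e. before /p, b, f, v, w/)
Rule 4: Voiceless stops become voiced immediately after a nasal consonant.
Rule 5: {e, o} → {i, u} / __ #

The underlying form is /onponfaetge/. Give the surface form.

Rule 1 (intervocalic h-deletion): no segment meets the environment; /onponfaetge/ is unchanged.
Rule 2 (stop-cluster a-epenthesis): /t/ and /g/ form a stop–stop cluster, so [a] is inserted between them. /onponfaetge/ → onponfaetage.
Rule 3 (nasal place assimilation): /n/ precedes the labial consonant /p/, so it assimilates in place to [m]. /n/ precedes the labial consonant /f/, so it assimilates in place to [m]. /onponfaetage/ → ompomfaetage.
Rule 4 (post-nasal voicing): /p/ is a voiceless stop immediately after the nasal /m/, so it voices to [b]. /ompomfaetage/ → ombomfaetage.
Rule 5 (final vowel raising): /e/ is a mid vowel in word-final position, so it raises to [i]. /ombomfaetage/ → ombomfaetagi.

ombomfaetagi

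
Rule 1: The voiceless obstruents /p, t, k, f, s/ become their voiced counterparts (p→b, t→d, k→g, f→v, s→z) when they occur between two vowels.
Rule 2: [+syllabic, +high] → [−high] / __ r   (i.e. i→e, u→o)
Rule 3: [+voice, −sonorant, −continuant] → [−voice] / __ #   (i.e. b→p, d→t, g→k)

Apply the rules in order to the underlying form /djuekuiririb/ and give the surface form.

Rule 1 (intervocalic voicing): /k/ is a voiceless obstruent between vowels /e/ and /u/, so it voices to [g]. /djuekuiririb/ → djueguiririb.
Rule 2 (pre-rhotic lowering): /i/ is a high vowel immediately before /r/, so it lowers to [e]. /i/ is a high vowel immediately before /r/, so it lowers to [e]. /djueguiririb/ → djueguererib.
Rule 3 (final devoicing): /b/ is a voiced stop in word-final position, so it devoices to [p]. /djueguererib/ → djueguererip.

djueguererip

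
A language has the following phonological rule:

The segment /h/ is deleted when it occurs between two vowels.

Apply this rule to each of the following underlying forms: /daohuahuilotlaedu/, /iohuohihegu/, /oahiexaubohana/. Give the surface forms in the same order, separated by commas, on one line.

daouauilotlaedu, iouoiegu, oaiexauboana

/daohuahuilotlaedu/: /h/ occurs between vowels /o/ and /u/, so it deletes. /h/ occurs between vowels /a/ and /u/, so it deletes. → [daouauilotlaedu].
/iohuohihegu/: /h/ occurs between vowels /o/ and /u/, so it deletes. /h/ occurs between vowels /o/ and /i/, so it deletes. /h/ occurs between vowels /i/ and /e/, so it deletes. → [iouoiegu].
/oahiexaubohana/: /h/ occurs between vowels /a/ and /i/, so it deletes. /h/ occurs between vowels /o/ and /a/, so it deletes. → [oaiexauboana].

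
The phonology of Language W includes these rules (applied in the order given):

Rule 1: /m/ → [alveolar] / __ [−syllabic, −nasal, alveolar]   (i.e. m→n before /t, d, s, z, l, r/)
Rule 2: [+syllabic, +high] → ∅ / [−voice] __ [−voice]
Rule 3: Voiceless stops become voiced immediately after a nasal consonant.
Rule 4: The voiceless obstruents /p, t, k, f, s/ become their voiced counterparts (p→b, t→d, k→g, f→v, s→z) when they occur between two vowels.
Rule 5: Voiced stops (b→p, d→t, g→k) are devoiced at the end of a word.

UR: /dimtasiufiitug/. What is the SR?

dindaziuviiduk

Rule 1 (nasal place assimilation): /m/ precedes the alveolar consonant /t/, so it assimilates in place to [n]. /dimtasiufiitug/ → dintasiufiitug.
Rule 2 (high vowel syncope): no segment meets the environment; /dintasiufiitug/ is unchanged.
Rule 3 (post-nasal voicing): /t/ is a voiceless stop immediately after the nasal /n/, so it voices to [d]. /dintasiufiitug/ → dindasiufiitug.
Rule 4 (intervocalic voicing): /s/ is a voiceless obstruent between vowels /a/ and /i/, so it voices to [z]. /f/ is a voiceless obstruent between vowels /u/ and /i/, so it voices to [v]. /t/ is a voiceless obstruent between vowels /i/ and /u/, so it voices to [d]. /dindasiufiitug/ → dindaziuviidug.
Rule 5 (final devoicing): /g/ is a voiced stop in word-final position, so it devoices to [k]. /dindaziuviidug/ → dindaziuviiduk.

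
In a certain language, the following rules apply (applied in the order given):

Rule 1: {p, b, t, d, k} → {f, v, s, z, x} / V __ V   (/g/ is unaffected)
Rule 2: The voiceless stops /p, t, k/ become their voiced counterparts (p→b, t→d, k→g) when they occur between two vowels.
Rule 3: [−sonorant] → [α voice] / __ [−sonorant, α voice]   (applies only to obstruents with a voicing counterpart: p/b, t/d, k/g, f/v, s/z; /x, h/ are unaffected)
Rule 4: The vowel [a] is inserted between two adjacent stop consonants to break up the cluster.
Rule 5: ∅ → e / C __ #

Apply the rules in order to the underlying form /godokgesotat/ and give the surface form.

gozogagesosate

Rule 1 (intervocalic spirantization): /d/ is a stop between vowels /o/ and /o/, so it spirantizes to the fricative [z]. /t/ is a stop between vowels /o/ and /a/, so it spirantizes to the fricative [s]. /godokgesotat/ → gozokgesosat.
Rule 2 (intervocalic voicing): no segment meets the environment; /gozokgesosat/ is unchanged.
Rule 3 (regressive voicing assimilation): /k/ precedes the voiced obstruent /g/, so it voices to [g] by assimilation. /gozokgesosat/ → gozoggesosat.
Rule 4 (stop-cluster a-epenthesis): /g/ and /g/ form a stop–stop cluster, so [a] is inserted between them. /gozoggesosat/ → gozogagesosat.
Rule 5 (final e-epenthesis): the form ends in the consonant /t/, so [e] is inserted word-finally. /gozogagesosat/ → gozogagesosate.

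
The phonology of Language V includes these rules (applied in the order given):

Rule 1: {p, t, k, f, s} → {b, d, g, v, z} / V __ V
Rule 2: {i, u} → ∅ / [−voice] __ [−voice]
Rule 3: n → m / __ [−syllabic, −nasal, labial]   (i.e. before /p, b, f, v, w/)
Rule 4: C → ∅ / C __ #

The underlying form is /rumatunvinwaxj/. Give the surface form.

rumadumvimwax

Rule 1 (intervocalic voicing): /t/ is a voiceless obstruent between vowels /a/ and /u/, so it voices to [d]. /rumatunvinwaxj/ → rumadunvinwaxj.
Rule 2 (high vowel syncope): no segment meets the environment; /rumadunvinwaxj/ is unchanged.
Rule 3 (nasal place assimilation): /n/ precedes the labial consonant /v/, so it assimilates in place to [m]. /n/ precedes the labial consonant /w/, so it assimilates in place to [m]. /rumadunvinwaxj/ → rumadumvimwaxj.
Rule 4 (final cluster simplification): /j/ is the second consonant of a word-final cluster /xj/, so it deletes. /rumadumvimwaxj/ → rumadumvimwax.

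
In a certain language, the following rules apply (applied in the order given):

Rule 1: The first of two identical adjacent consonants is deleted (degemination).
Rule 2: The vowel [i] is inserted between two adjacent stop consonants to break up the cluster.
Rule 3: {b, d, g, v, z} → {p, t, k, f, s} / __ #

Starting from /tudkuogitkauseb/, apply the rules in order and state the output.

tudikuogitikausep

Rule 1 (degemination): no segment meets the environment; /tudkuogitkauseb/ is unchanged.
Rule 2 (stop-cluster i-epenthesis): /d/ and /k/ form a stop–stop cluster, so [i] is inserted between them. /t/ and /k/ form a stop–stop cluster, so [i] is inserted between them. /tudkuogitkauseb/ → tudikuogitikauseb.
Rule 3 (final devoicing): /b/ is a voiced obstruent in word-final position, so it devoices to [p]. /tudikuogitikauseb/ → tudikuogitikausep.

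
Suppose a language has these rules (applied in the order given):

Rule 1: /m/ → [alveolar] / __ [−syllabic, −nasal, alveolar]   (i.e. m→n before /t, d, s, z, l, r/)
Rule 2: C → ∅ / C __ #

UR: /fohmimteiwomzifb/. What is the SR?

Rule 1 (nasal place assimilation): /m/ precedes the alveolar consonant /t/, so it assimilates in place to [n]. /m/ precedes the alveolar consonant /z/, so it assimilates in place to [n]. /fohmimteiwomzifb/ → fohminteiwonzifb.
Rule 2 (final cluster simplification): /b/ is the second consonant of a word-final cluster /fb/, so it deletes. /fohminteiwonzifb/ → fohminteiwonzif.

fohminteiwonzif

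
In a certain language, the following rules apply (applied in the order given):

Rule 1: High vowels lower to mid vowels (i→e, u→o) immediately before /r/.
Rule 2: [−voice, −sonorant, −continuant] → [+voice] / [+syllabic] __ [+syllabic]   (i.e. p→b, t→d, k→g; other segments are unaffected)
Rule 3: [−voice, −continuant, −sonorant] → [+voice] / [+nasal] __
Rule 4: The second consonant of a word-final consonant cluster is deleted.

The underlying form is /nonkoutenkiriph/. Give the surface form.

Rule 1 (pre-rhotic lowering): /i/ is a high vowel immediately before /r/, so it lowers to [e]. /nonkoutenkiriph/ → nonkoutenkeriph.
Rule 2 (intervocalic voicing): /t/ is a voiceless stop between vowels /u/ and /e/, so it voices to [d]. /nonkoutenkeriph/ → nonkoudenkeriph.
Rule 3 (post-nasal voicing): /k/ is a voiceless stop immediately after the nasal /n/, so it voices to [g]. /k/ is a voiceless stop immediately after the nasal /n/, so it voices to [g]. /nonkoudenkeriph/ → nongoudengeriph.
Rule 4 (final cluster simplification): /h/ is the second consonant of a word-final cluster /ph/, so it deletes. /nongoudengeriph/ → nongoudengerip.

nongoudengerip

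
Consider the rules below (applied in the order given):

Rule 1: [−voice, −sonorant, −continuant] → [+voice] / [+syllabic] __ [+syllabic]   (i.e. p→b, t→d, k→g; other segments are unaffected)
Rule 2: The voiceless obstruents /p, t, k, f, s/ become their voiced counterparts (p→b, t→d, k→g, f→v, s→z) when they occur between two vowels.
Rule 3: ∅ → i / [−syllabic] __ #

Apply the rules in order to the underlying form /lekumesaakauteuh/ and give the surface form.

Rule 1 (intervocalic voicing): /k/ is a voiceless stop between vowels /e/ and /u/, so it voices to [g]. /k/ is a voiceless stop between vowels /a/ and /a/, so it voices to [g]. /t/ is a voiceless stop between vowels /u/ and /e/, so it voices to [d]. /lekumesaakauteuh/ → legumesaagaudeuh.
Rule 2 (intervocalic voicing): /s/ is a voiceless obstruent between vowels /e/ and /a/, so it voices to [z]. /legumesaagaudeuh/ → legumezaagaudeuh.
Rule 3 (final i-epenthesis): the form ends in the consonant /h/, so [i] is inserted word-finally. /legumezaagaudeuh/ → legumezaagaudeuhi.

legumezaagaudeuhi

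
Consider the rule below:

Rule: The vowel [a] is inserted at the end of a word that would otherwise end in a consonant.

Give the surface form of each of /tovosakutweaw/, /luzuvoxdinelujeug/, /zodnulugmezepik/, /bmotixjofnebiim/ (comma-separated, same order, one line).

/tovosakutweaw/: the form ends in the consonant /w/, so [a] is inserted word-finally. → [tovosakutweawa].
/luzuvoxdinelujeug/: the form ends in the consonant /g/, so [a] is inserted word-finally. → [luzuvoxdinelujeuga].
/zodnulugmezepik/: the form ends in the consonant /k/, so [a] is inserted word-finally. → [zodnulugmezepika].
/bmotixjofnebiim/: the form ends in the consonant /m/, so [a] is inserted word-finally. → [bmotixjofnebiima].

tovosakutweawa, luzuvoxdinelujeuga, zodnulugmezepika, bmotixjofnebiima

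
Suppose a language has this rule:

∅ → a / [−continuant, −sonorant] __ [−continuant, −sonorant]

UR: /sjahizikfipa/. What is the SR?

sjahizikfipa

No segment of /sjahizikfipa/ meets the structural description of the rule, so the form surfaces unchanged.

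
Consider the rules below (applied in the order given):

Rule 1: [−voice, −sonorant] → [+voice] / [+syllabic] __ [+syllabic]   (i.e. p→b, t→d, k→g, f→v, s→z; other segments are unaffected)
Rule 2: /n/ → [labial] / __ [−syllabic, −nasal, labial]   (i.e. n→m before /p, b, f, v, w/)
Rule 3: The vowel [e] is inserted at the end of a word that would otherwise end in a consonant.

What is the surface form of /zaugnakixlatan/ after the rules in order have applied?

zaugnagixladane

Rule 1 (intervocalic voicing): /k/ is a voiceless obstruent between vowels /a/ and /i/, so it voices to [g]. /t/ is a voiceless obstruent between vowels /a/ and /a/, so it voices to [d]. /zaugnakixlatan/ → zaugnagixladan.
Rule 2 (nasal place assimilation): no segment meets the environment; /zaugnagixladan/ is unchanged.
Rule 3 (final e-epenthesis): the form ends in the consonant /n/, so [e] is inserted word-finally. /zaugnagixladan/ → zaugnagixladane.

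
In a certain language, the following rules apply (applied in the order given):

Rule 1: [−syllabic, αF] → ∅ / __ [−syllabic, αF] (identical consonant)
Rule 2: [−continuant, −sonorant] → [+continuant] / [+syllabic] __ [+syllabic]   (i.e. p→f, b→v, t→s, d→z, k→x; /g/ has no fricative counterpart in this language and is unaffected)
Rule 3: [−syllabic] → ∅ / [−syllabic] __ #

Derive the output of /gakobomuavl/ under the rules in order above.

gaxovomuav

Rule 1 (degemination): no segment meets the environment; /gakobomuavl/ is unchanged.
Rule 2 (intervocalic spirantization): /k/ is a stop between vowels /a/ and /o/, so it spirantizes to the fricative [x]. /b/ is a stop between vowels /o/ and /o/, so it spirantizes to the fricative [v]. /gakobomuavl/ → gaxovomuavl.
Rule 3 (final cluster simplification): /l/ is the second consonant of a word-final cluster /vl/, so it deletes. /gaxovomuavl/ → gaxovomuav.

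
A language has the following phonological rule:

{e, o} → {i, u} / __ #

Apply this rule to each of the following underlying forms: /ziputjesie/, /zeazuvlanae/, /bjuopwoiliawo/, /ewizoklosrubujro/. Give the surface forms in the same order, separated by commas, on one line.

/ziputjesie/: /e/ is a mid vowel in word-final position, so it raises to [i]. → [ziputjesii].
/zeazuvlanae/: /e/ is a mid vowel in word-final position, so it raises to [i]. → [zeazuvlanai].
/bjuopwoiliawo/: /o/ is a mid vowel in word-final position, so it raises to [u]. → [bjuopwoiliawu].
/ewizoklosrubujro/: /o/ is a mid vowel in word-final position, so it raises to [u]. → [ewizoklosrubujru].

ziputjesii, zeazuvlanai, bjuopwoiliawu, ewizoklosrubujru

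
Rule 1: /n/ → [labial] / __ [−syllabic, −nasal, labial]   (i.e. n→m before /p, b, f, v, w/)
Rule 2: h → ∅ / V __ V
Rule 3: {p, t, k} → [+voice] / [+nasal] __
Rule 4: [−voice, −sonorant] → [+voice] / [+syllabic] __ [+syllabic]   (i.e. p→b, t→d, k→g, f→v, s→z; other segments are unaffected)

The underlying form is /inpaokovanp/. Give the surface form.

imbaogovamb

Rule 1 (nasal place assimilation): /n/ precedes the labial consonant /p/, so it assimilates in place to [m]. /n/ precedes the labial consonant /p/, so it assimilates in place to [m]. /inpaokovanp/ → impaokovamp.
Rule 2 (intervocalic h-deletion): no segment meets the environment; /impaokovamp/ is unchanged.
Rule 3 (post-nasal voicing): /p/ is a voiceless stop immediately after the nasal /m/, so it voices to [b]. /p/ is a voiceless stop immediately after the nasal /m/, so it voices to [b]. /impaokovamp/ → imbaokovamb.
Rule 4 (intervocalic voicing): /k/ is a voiceless obstruent between vowels /o/ and /o/, so it voices to [g]. /imbaokovamb/ → imbaogovamb.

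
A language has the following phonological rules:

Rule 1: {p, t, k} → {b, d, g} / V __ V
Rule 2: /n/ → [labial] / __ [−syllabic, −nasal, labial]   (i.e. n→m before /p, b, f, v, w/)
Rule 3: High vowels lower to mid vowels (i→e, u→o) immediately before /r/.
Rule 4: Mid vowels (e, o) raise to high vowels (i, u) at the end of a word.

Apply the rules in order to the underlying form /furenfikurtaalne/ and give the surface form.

Rule 1 (intervocalic voicing): /k/ is a voiceless stop between vowels /i/ and /u/, so it voices to [g]. /furenfikurtaalne/ → furenfigurtaalne.
Rule 2 (nasal place assimilation): /n/ precedes the labial consonant /f/, so it assimilates in place to [m]. /furenfigurtaalne/ → furemfigurtaalne.
Rule 3 (pre-rhotic lowering): /u/ is a high vowel immediately before /r/, so it lowers to [o]. /u/ is a high vowel immediately before /r/, so it lowers to [o]. /furemfigurtaalne/ → foremfigortaalne.
Rule 4 (final vowel raising): /e/ is a mid vowel in word-final position, so it raises to [i]. /foremfigortaalne/ → foremfigortaalni.

foremfigortaalni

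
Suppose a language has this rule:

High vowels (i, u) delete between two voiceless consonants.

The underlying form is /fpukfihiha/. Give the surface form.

/u/ is a high vowel flanked by voiceless consonants /p/ and /k/, so it deletes.
/i/ is a high vowel flanked by voiceless consonants /f/ and /h/, so it deletes.
/i/ is a high vowel flanked by voiceless consonants /h/ and /h/, so it deletes.
Surface form: [fpkfhha].

fpkfhha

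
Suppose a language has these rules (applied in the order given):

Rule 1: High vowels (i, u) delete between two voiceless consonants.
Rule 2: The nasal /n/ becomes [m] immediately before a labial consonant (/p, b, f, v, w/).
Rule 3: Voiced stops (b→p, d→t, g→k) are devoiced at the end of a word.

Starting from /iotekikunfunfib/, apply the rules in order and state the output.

iotekkumfumfip

Rule 1 (high vowel syncope): /i/ is a high vowel flanked by voiceless consonants /k/ and /k/, so it deletes. /iotekikunfunfib/ → iotekkunfunfib.
Rule 2 (nasal place assimilation): /n/ precedes the labial consonant /f/, so it assimilates in place to [m]. /n/ precedes the labial consonant /f/, so it assimilates in place to [m]. /iotekkunfunfib/ → iotekkumfumfib.
Rule 3 (final devoicing): /b/ is a voiced stop in word-final position, so it devoices to [p]. /iotekkumfumfib/ → iotekkumfumfip.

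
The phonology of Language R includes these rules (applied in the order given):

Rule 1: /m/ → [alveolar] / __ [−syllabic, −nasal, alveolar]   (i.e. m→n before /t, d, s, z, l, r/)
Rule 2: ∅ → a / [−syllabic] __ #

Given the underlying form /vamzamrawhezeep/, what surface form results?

vanzanrawhezeepa

Rule 1 (nasal place assimilation): /m/ precedes the alveolar consonant /z/, so it assimilates in place to [n]. /m/ precedes the alveolar consonant /r/, so it assimilates in place to [n]. /vamzamrawhezeep/ → vanzanrawhezeep.
Rule 2 (final a-epenthesis): the form ends in the consonant /p/, so [a] is inserted word-finally. /vanzanrawhezeep/ → vanzanrawhezeepa.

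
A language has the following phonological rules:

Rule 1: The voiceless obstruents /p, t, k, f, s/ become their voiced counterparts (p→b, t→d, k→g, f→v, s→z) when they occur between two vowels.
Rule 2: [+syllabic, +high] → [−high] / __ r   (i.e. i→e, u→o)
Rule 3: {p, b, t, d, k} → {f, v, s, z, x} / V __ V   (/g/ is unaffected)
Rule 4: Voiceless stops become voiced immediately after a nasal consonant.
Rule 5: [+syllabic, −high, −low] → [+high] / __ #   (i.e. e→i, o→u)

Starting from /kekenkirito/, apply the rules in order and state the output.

Rule 1 (intervocalic voicing): /k/ is a voiceless obstruent between vowels /e/ and /e/, so it voices to [g]. /t/ is a voiceless obstruent between vowels /i/ and /o/, so it voices to [d]. /kekenkirito/ → kegenkirido.
Rule 2 (pre-rhotic lowering): /i/ is a high vowel immediately before /r/, so it lowers to [e]. /kegenkirido/ → kegenkerido.
Rule 3 (intervocalic spirantization): /d/ is a stop between vowels /i/ and /o/, so it spirantizes to the fricative [z]. /kegenkerido/ → kegenkerizo.
Rule 4 (post-nasal voicing): /k/ is a voiceless stop immediately after the nasal /n/, so it voices to [g]. /kegenkerizo/ → kegengerizo.
Rule 5 (final vowel raising): /o/ is a mid vowel in word-final position, so it raises to [u]. /kegengerizo/ → kegengerizu.

kegengerizu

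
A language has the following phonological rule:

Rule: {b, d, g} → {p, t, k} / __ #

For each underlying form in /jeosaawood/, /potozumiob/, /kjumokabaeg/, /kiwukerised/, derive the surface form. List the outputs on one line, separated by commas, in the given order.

/jeosaawood/: /d/ is a voiced stop in word-final position, so it devoices to [t]. → [jeosaawoot].
/potozumiob/: /b/ is a voiced stop in word-final position, so it devoices to [p]. → [potozumiop].
/kjumokabaeg/: /g/ is a voiced stop in word-final position, so it devoices to [k]. → [kjumokabaek].
/kiwukerised/: /d/ is a voiced stop in word-final position, so it devoices to [t]. → [kiwukeriset].

jeosaawoot, potozumiop, kjumokabaek, kiwukeriset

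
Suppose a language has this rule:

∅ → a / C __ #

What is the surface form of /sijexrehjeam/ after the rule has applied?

sijexrehjeama

the form ends in the consonant /m/, so [a] is inserted word-finally.
Surface form: [sijexrehjeama].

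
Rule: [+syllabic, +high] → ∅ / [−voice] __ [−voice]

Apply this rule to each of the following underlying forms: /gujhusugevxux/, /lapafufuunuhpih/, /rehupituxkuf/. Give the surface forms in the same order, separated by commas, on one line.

/gujhusugevxux/: /u/ is a high vowel flanked by voiceless consonants /h/ and /s/, so it deletes. /u/ is a high vowel flanked by voiceless consonants /x/ and /x/, so it deletes. → [gujhsugevxx].
/lapafufuunuhpih/: /u/ is a high vowel flanked by voiceless consonants /f/ and /f/, so it deletes. /i/ is a high vowel flanked by voiceless consonants /p/ and /h/, so it deletes. → [lapaffuunuhph].
/rehupituxkuf/: /u/ is a high vowel flanked by voiceless consonants /h/ and /p/, so it deletes. /i/ is a high vowel flanked by voiceless consonants /p/ and /t/, so it deletes. /u/ is a high vowel flanked by voiceless consonants /t/ and /x/, so it deletes. /u/ is a high vowel flanked by voiceless consonants /k/ and /f/, so it deletes. → [rehptxkf].

gujhsugevxx, lapaffuunuhph, rehptxkf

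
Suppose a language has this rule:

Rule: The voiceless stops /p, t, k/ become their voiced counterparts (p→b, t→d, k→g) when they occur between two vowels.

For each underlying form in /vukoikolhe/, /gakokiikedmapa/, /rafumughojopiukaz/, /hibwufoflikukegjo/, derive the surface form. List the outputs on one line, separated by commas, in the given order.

/vukoikolhe/: /k/ is a voiceless stop between vowels /u/ and /o/, so it voices to [g]. /k/ is a voiceless stop between vowels /i/ and /o/, so it voices to [g]. → [vugoigolhe].
/gakokiikedmapa/: /k/ is a voiceless stop between vowels /a/ and /o/, so it voices to [g]. /k/ is a voiceless stop between vowels /o/ and /i/, so it voices to [g]. /k/ is a voiceless stop between vowels /i/ and /e/, so it voices to [g]. /p/ is a voiceless stop between vowels /a/ and /a/, so it voices to [b]. → [gagogiigedmaba].
/rafumughojopiukaz/: /p/ is a voiceless stop between vowels /o/ and /i/, so it voices to [b]. /k/ is a voiceless stop between vowels /u/ and /a/, so it voices to [g]. → [rafumughojobiugaz].
/hibwufoflikukegjo/: /k/ is a voiceless stop between vowels /i/ and /u/, so it voices to [g]. /k/ is a voiceless stop between vowels /u/ and /e/, so it voices to [g]. → [hibwufofligugegjo].

vugoigolhe, gagogiigedmaba, rafumughojobiugaz, hibwufofligugegjo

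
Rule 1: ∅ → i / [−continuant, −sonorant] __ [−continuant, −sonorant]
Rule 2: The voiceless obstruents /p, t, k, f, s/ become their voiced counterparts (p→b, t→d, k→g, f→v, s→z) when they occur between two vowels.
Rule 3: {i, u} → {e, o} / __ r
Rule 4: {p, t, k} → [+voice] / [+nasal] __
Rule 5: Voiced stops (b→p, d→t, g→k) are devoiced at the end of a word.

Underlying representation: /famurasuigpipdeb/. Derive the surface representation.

famorazuigibibidep

Rule 1 (stop-cluster i-epenthesis): /g/ and /p/ form a stop–stop cluster, so [i] is inserted between them. /p/ and /d/ form a stop–stop cluster, so [i] is inserted between them. /famurasuigpipdeb/ → famurasuigipipideb.
Rule 2 (intervocalic voicing): /s/ is a voiceless obstruent between vowels /a/ and /u/, so it voices to [z]. /p/ is a voiceless obstruent between vowels /i/ and /i/, so it voices to [b]. /p/ is a voiceless obstruent between vowels /i/ and /i/, so it voices to [b]. /famurasuigipipideb/ → famurazuigibibideb.
Rule 3 (pre-rhotic lowering): /u/ is a high vowel immediately before /r/, so it lowers to [o]. /famurazuigibibideb/ → famorazuigibibideb.
Rule 4 (post-nasal voicing): no segment meets the environment; /famorazuigibibideb/ is unchanged.
Rule 5 (final devoicing): /b/ is a voiced stop in word-final position, so it devoices to [p]. /famorazuigibibideb/ → famorazuigibibidep.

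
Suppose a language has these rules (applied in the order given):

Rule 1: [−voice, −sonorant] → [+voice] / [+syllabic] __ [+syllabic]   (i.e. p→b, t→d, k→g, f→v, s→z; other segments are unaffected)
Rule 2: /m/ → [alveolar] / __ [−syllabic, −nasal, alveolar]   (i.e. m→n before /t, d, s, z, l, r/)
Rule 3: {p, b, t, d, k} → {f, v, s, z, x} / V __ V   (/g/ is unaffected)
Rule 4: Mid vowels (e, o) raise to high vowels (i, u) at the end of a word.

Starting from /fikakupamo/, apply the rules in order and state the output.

Rule 1 (intervocalic voicing): /k/ is a voiceless obstruent between vowels /i/ and /a/, so it voices to [g]. /k/ is a voiceless obstruent between vowels /a/ and /u/, so it voices to [g]. /p/ is a voiceless obstruent between vowels /u/ and /a/, so it voices to [b]. /fikakupamo/ → figagubamo.
Rule 2 (nasal place assimilation): no segment meets the environment; /figagubamo/ is unchanged.
Rule 3 (intervocalic spirantization): /b/ is a stop between vowels /u/ and /a/, so it spirantizes to the fricative [v]. /figagubamo/ → figaguvamo.
Rule 4 (final vowel raising): /o/ is a mid vowel in word-final position, so it raises to [u]. /figaguvamo/ → figaguvamu.

figaguvamu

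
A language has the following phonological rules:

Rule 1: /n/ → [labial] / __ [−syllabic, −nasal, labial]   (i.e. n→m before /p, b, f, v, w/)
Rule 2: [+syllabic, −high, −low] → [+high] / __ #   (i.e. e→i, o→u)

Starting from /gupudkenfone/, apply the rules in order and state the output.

gupudkemfoni

Rule 1 (nasal place assimilation): /n/ precedes the labial consonant /f/, so it assimilates in place to [m]. /gupudkenfone/ → gupudkemfone.
Rule 2 (final vowel raising): /e/ is a mid vowel in word-final position, so it raises to [i]. /gupudkemfone/ → gupudkemfoni.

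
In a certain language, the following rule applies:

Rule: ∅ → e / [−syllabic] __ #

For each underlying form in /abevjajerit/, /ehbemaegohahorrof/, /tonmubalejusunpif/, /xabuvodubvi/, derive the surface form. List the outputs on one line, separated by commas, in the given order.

/abevjajerit/: the form ends in the consonant /t/, so [e] is inserted word-finally. → [abevjajerite].
/ehbemaegohahorrof/: the form ends in the consonant /f/, so [e] is inserted word-finally. → [ehbemaegohahorrofe].
/tonmubalejusunpif/: the form ends in the consonant /f/, so [e] is inserted word-finally. → [tonmubalejusunpife].
/xabuvodubvi/: the rule's environment is not met; surfaces unchanged as [xabuvodubvi].

abevjajerite, ehbemaegohahorrofe, tonmubalejusunpife, xabuvodubvi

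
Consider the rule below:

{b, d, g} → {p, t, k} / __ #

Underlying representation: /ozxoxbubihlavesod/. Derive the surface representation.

Scanning /ozxoxbubihlavesod/: /b/ at position 6 is not in the conditioning environment; /b/ at position 8 is not in the conditioning environment; /d/ is a voiced stop in word-final position, so it devoices to [t].
Result: [ozxoxbubihlavesot].

ozxoxbubihlavesot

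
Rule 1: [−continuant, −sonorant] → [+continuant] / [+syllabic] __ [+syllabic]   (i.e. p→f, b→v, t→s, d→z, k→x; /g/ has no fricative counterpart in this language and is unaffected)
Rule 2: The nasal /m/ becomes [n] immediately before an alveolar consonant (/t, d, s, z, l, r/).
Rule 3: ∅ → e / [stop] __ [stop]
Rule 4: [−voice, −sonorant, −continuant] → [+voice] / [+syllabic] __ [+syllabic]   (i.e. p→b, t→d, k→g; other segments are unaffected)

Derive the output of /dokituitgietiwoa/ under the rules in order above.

Rule 1 (intervocalic spirantization): /k/ is a stop between vowels /o/ and /i/, so it spirantizes to the fricative [x]. /t/ is a stop between vowels /i/ and /u/, so it spirantizes to the fricative [s]. /t/ is a stop between vowels /e/ and /i/, so it spirantizes to the fricative [s]. /dokituitgietiwoa/ → doxisuitgiesiwoa.
Rule 2 (nasal place assimilation): no segment meets the environment; /doxisuitgiesiwoa/ is unchanged.
Rule 3 (stop-cluster e-epenthesis): /t/ and /g/ form a stop–stop cluster, so [e] is inserted between them. /doxisuitgiesiwoa/ → doxisuitegiesiwoa.
Rule 4 (intervocalic voicing): /t/ is a voiceless stop between vowels /i/ and /e/, so it voices to [d]. /doxisuitegiesiwoa/ → doxisuidegiesiwoa.

doxisuidegiesiwoa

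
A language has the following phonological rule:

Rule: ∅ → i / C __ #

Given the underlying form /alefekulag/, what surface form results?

alefekulagi

the form ends in the consonant /g/, so [i] is inserted word-finally.
Surface form: [alefekulagi].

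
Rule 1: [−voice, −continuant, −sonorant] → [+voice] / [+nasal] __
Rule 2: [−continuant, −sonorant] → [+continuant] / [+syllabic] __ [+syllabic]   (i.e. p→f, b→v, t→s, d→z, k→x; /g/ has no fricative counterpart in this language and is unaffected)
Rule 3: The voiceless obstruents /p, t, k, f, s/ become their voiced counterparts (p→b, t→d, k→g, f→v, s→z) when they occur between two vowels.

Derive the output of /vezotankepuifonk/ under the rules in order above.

Rule 1 (post-nasal voicing): /k/ is a voiceless stop immediately after the nasal /n/, so it voices to [g]. /k/ is a voiceless stop immediately after the nasal /n/, so it voices to [g]. /vezotankepuifonk/ → vezotangepuifong.
Rule 2 (intervocalic spirantization): /t/ is a stop between vowels /o/ and /a/, so it spirantizes to the fricative [s]. /p/ is a stop between vowels /e/ and /u/, so it spirantizes to the fricative [f]. /vezotangepuifong/ → vezosangefuifong.
Rule 3 (intervocalic voicing): /s/ is a voiceless obstruent between vowels /o/ and /a/, so it voices to [z]. /f/ is a voiceless obstruent between vowels /e/ and /u/, so it voices to [v]. /f/ is a voiceless obstruent between vowels /i/ and /o/, so it voices to [v]. /vezosangefuifong/ → vezozangevuivong.

vezozangevuivong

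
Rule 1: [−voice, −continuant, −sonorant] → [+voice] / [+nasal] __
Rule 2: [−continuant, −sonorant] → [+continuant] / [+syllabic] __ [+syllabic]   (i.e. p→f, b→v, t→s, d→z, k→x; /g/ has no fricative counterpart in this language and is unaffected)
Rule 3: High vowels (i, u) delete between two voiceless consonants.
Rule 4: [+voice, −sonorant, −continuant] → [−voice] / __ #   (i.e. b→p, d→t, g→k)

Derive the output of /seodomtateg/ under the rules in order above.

Rule 1 (post-nasal voicing): /t/ is a voiceless stop immediately after the nasal /m/, so it voices to [d]. /seodomtateg/ → seodomdateg.
Rule 2 (intervocalic spirantization): /d/ is a stop between vowels /o/ and /o/, so it spirantizes to the fricative [z]. /t/ is a stop between vowels /a/ and /e/, so it spirantizes to the fricative [s]. /seodomdateg/ → seozomdaseg.
Rule 3 (high vowel syncope): no segment meets the environment; /seozomdaseg/ is unchanged.
Rule 4 (final devoicing): /g/ is a voiced stop in word-final position, so it devoices to [k]. /seozomdaseg/ → seozomdasek.

seozomdasek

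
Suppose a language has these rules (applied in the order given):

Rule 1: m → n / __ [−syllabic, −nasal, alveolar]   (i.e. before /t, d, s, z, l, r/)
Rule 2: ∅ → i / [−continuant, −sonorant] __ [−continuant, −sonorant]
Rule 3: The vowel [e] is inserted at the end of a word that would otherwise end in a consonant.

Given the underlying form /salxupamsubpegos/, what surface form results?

salxupansubipegose

Rule 1 (nasal place assimilation): /m/ precedes the alveolar consonant /s/, so it assimilates in place to [n]. /salxupamsubpegos/ → salxupansubpegos.
Rule 2 (stop-cluster i-epenthesis): /b/ and /p/ form a stop–stop cluster, so [i] is inserted between them. /salxupansubpegos/ → salxupansubipegos.
Rule 3 (final e-epenthesis): the form ends in the consonant /s/, so [e] is inserted word-finally. /salxupansubipegos/ → salxupansubipegose.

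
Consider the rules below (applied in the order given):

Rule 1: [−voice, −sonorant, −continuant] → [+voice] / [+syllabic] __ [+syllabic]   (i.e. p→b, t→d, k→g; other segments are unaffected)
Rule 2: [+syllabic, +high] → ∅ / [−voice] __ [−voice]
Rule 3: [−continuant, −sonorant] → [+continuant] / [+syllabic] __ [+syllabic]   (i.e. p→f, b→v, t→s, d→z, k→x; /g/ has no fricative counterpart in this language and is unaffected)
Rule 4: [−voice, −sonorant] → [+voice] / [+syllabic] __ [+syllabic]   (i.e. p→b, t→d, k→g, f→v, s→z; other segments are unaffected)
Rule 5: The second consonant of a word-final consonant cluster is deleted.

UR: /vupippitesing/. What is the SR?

vuvippizezin

Rule 1 (intervocalic voicing): /p/ is a voiceless stop between vowels /u/ and /i/, so it voices to [b]. /t/ is a voiceless stop between vowels /i/ and /e/, so it voices to [d]. /vupippitesing/ → vubippidesing.
Rule 2 (high vowel syncope): no segment meets the environment; /vubippidesing/ is unchanged.
Rule 3 (intervocalic spirantization): /b/ is a stop between vowels /u/ and /i/, so it spirantizes to the fricative [v]. /d/ is a stop between vowels /i/ and /e/, so it spirantizes to the fricative [z]. /vubippidesing/ → vuvippizesing.
Rule 4 (intervocalic voicing): /s/ is a voiceless obstruent between vowels /e/ and /i/, so it voices to [z]. /vuvippizesing/ → vuvippizezing.
Rule 5 (final cluster simplification): /g/ is the second consonant of a word-final cluster /ng/, so it deletes. /vuvippizezing/ → vuvippizezin.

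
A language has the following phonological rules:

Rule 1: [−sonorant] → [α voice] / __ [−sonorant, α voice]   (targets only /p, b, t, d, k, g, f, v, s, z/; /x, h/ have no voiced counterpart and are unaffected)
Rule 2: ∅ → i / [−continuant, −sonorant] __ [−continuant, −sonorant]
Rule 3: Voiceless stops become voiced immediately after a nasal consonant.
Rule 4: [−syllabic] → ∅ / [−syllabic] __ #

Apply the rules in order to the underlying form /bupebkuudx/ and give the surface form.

Rule 1 (regressive voicing assimilation): /b/ precedes the voiceless obstruent /k/, so it devoices to [p] by assimilation. /d/ precedes the voiceless obstruent /x/, so it devoices to [t] by assimilation. /bupebkuudx/ → bupepkuutx.
Rule 2 (stop-cluster i-epenthesis): /p/ and /k/ form a stop–stop cluster, so [i] is inserted between them. /bupepkuutx/ → bupepikuutx.
Rule 3 (post-nasal voicing): no segment meets the environment; /bupepikuutx/ is unchanged.
Rule 4 (final cluster simplification): /x/ is the second consonant of a word-final cluster /tx/, so it deletes. /bupepikuutx/ → bupepikuut.

bupepikuut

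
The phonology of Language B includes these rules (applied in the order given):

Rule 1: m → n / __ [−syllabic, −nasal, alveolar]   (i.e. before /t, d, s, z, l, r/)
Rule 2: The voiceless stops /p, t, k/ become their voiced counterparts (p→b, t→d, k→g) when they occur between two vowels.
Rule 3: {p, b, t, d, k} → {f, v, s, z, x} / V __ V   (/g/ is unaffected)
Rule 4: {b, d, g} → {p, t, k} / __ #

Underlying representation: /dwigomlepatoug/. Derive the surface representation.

Rule 1 (nasal place assimilation): /m/ precedes the alveolar consonant /l/, so it assimilates in place to [n]. /dwigomlepatoug/ → dwigonlepatoug.
Rule 2 (intervocalic voicing): /p/ is a voiceless stop between vowels /e/ and /a/, so it voices to [b]. /t/ is a voiceless stop between vowels /a/ and /o/, so it voices to [d]. /dwigonlepatoug/ → dwigonlebadoug.
Rule 3 (intervocalic spirantization): /b/ is a stop between vowels /e/ and /a/, so it spirantizes to the fricative [v]. /d/ is a stop between vowels /a/ and /o/, so it spirantizes to the fricative [z]. /dwigonlebadoug/ → dwigonlevazoug.
Rule 4 (final devoicing): /g/ is a voiced stop in word-final position, so it devoices to [k]. /dwigonlevazoug/ → dwigonlevazouk.

dwigonlevazouk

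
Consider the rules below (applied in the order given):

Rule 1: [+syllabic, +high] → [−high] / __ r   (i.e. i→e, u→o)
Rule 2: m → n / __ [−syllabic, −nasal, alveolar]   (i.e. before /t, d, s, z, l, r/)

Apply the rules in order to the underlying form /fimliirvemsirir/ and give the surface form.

finliervenserer

Rule 1 (pre-rhotic lowering): /i/ is a high vowel immediately before /r/, so it lowers to [e]. /i/ is a high vowel immediately before /r/, so it lowers to [e]. /i/ is a high vowel immediately before /r/, so it lowers to [e]. /fimliirvemsirir/ → fimliervemserer.
Rule 2 (nasal place assimilation): /m/ precedes the alveolar consonant /l/, so it assimilates in place to [n]. /m/ precedes the alveolar consonant /s/, so it assimilates in place to [n]. /fimliervemserer/ → finliervenserer.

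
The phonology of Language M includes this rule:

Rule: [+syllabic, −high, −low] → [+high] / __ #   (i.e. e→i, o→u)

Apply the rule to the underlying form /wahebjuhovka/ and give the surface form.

wahebjuhovka

No segment of /wahebjuhovka/ meets the structural description of the rule, so the form surfaces unchanged.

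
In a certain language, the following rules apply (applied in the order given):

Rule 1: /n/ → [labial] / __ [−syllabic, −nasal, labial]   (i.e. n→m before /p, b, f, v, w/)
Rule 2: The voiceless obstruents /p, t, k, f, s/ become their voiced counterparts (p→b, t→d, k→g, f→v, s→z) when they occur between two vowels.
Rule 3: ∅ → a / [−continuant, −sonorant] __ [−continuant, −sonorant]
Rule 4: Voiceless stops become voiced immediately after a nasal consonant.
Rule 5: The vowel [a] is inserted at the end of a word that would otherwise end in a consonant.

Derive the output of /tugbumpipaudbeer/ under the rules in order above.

Rule 1 (nasal place assimilation): no segment meets the environment; /tugbumpipaudbeer/ is unchanged.
Rule 2 (intervocalic voicing): /p/ is a voiceless obstruent between vowels /i/ and /a/, so it voices to [b]. /tugbumpipaudbeer/ → tugbumpibaudbeer.
Rule 3 (stop-cluster a-epenthesis): /g/ and /b/ form a stop–stop cluster, so [a] is inserted between them. /d/ and /b/ form a stop–stop cluster, so [a] is inserted between them. /tugbumpibaudbeer/ → tugabumpibaudabeer.
Rule 4 (post-nasal voicing): /p/ is a voiceless stop immediately after the nasal /m/, so it voices to [b]. /tugabumpibaudabeer/ → tugabumbibaudabeer.
Rule 5 (final a-epenthesis): the form ends in the consonant /r/, so [a] is inserted word-finally. /tugabumbibaudabeer/ → tugabumbibaudabeera.

tugabumbibaudabeera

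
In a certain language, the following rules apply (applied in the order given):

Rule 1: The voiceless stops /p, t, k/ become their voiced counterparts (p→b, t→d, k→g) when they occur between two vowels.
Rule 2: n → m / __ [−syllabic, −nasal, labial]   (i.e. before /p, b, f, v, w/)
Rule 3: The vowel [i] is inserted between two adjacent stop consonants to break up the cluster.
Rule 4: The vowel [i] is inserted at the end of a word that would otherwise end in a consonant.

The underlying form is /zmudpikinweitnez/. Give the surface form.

zmudipigimweitnezi

Rule 1 (intervocalic voicing): /k/ is a voiceless stop between vowels /i/ and /i/, so it voices to [g]. /zmudpikinweitnez/ → zmudpiginweitnez.
Rule 2 (nasal place assimilation): /n/ precedes the labial consonant /w/, so it assimilates in place to [m]. /zmudpiginweitnez/ → zmudpigimweitnez.
Rule 3 (stop-cluster i-epenthesis): /d/ and /p/ form a stop–stop cluster, so [i] is inserted between them. /zmudpigimweitnez/ → zmudipigimweitnez.
Rule 4 (final i-epenthesis): the form ends in the consonant /z/, so [i] is inserted word-finally. /zmudipigimweitnez/ → zmudipigimweitnezi.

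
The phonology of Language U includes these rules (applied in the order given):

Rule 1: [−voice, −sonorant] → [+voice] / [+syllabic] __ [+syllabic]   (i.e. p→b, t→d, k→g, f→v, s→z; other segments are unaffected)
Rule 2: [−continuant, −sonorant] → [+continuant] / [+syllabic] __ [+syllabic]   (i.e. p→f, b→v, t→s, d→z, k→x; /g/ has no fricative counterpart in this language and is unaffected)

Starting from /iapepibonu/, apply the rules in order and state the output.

iavevivonu

Rule 1 (intervocalic voicing): /p/ is a voiceless obstruent between vowels /a/ and /e/, so it voices to [b]. /p/ is a voiceless obstruent between vowels /e/ and /i/, so it voices to [b]. /iapepibonu/ → iabebibonu.
Rule 2 (intervocalic spirantization): /b/ is a stop between vowels /a/ and /e/, so it spirantizes to the fricative [v]. /b/ is a stop between vowels /e/ and /i/, so it spirantizes to the fricative [v]. /b/ is a stop between vowels /i/ and /o/, so it spirantizes to the fricative [v]. /iabebibonu/ → iavevivonu.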